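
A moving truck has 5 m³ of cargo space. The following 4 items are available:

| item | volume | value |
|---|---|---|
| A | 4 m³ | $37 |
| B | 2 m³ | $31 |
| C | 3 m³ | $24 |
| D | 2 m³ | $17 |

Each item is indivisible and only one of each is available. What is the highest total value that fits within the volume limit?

$55

Check high-value combinations within 5 m³:
- B+C: volume 2+3=5, value 31+24=55
- B+D: volume 2+2=4, value 31+17=48
- C+D: volume 3+2=5, value 24+17=41
Best: $55.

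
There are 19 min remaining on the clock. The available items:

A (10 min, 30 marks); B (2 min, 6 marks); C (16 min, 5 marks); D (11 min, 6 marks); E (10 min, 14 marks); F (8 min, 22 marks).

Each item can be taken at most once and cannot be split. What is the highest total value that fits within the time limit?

52 marks

Check high-value combinations within 19 min:
- A+F: time 10+8=18, value 30+22=52
- A+B: time 10+2=12, value 30+6=36
- E+F: time 10+8=18, value 14+22=36
- A: time 10, value 30
- B+F: time 2+8=10, value 6+22=28
Best: 52 marks.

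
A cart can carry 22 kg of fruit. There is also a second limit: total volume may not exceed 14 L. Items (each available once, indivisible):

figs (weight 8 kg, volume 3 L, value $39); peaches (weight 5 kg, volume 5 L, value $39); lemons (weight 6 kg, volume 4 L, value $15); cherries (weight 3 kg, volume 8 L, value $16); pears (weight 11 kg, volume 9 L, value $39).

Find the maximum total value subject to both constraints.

Feasible sets respecting both limits:
- figs+peaches+lemons: weight 19, volume 12, value 93
- figs+peaches: weight 13, volume 8, value 78
- figs+pears: weight 19, volume 12, value 78
- peaches+pears: weight 16, volume 14, value 78
Best: $93.

$93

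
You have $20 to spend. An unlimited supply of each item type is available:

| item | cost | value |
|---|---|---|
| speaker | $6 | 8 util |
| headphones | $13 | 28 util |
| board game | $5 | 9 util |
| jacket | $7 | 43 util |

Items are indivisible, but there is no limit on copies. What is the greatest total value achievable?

95 util

Best value-per-unit is jacket at 43/7; filling with it alone gives 2×43 = 86.
Optimal mix: 1×board game + 2×jacket → cost 19, value 95.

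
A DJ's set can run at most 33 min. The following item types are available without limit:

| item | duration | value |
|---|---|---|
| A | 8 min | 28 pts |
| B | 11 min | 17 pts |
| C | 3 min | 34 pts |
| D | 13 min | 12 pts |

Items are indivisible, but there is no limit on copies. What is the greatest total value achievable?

374 pts

Best value-per-unit is C at 34/3, and filling with it alone uses duration 11×3=33. No mix of the others beats 11×34 = 374.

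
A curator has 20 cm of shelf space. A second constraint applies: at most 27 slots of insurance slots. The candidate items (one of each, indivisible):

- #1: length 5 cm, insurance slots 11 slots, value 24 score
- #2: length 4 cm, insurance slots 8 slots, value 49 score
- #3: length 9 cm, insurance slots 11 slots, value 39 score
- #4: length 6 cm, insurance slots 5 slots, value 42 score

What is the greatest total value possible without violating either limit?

Feasible sets respecting both limits:
- #2+#3+#4: length 19, insurance slots 24, value 130
- #1+#2+#4: length 15, insurance slots 24, value 115
- #1+#3+#4: length 20, insurance slots 27, value 105
- #2+#4: length 10, insurance slots 13, value 91
Best: 130 score.

130 score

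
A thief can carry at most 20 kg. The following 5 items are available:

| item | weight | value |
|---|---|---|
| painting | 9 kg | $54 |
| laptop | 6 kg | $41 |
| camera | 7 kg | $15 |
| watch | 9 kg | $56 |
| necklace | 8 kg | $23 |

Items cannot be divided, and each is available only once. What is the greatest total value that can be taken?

Check high-value combinations within 20 kg:
- painting+watch: weight 9+9=18, value 54+56=110
- laptop+watch: weight 6+9=15, value 41+56=97
- painting+laptop: weight 9+6=15, value 54+41=95
- watch+necklace: weight 9+8=17, value 56+23=79
Best: $110.

$110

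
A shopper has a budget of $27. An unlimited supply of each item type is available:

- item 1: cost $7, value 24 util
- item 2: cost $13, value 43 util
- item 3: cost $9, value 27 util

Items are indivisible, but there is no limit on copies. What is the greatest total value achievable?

91 util

Best value-per-unit is item 1 at 24/7; filling with it alone gives 3×24 = 72.
Optimal mix: 2×item 1 + 1×item 2 → cost 27, value 91.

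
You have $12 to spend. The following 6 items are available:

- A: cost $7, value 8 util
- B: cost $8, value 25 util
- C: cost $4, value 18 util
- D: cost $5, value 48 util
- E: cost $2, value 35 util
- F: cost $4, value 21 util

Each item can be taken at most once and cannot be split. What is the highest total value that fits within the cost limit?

104 util

Check high-value combinations within $12:
- D+E+F: cost 5+2+4=11, value 48+35+21=104
- C+D+E: cost 4+5+2=11, value 18+48+35=101
- D+E: cost 5+2=7, value 48+35=83
- C+E+F: cost 4+2+4=10, value 18+35+21=74
Best: 104 util.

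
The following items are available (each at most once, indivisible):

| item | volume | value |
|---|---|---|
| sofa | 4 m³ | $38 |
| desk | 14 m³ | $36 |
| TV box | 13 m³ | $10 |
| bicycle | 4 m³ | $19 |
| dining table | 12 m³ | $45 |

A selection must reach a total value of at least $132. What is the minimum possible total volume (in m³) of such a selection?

Subsets with value ≥ 132, sorted by total volume:
- sofa+desk+bicycle+dining table: volume 34, value 138
- sofa+desk+TV box+bicycle+dining table: volume 47, value 148
Minimum volume: 34 m³.

34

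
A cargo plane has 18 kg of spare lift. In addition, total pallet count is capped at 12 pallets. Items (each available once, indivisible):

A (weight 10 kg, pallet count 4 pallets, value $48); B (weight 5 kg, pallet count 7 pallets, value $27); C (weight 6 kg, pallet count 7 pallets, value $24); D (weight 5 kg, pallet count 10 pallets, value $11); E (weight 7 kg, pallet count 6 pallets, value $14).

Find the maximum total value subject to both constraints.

Feasible sets respecting both limits:
- A+B: weight 15, pallet count 11, value 75
- A+C: weight 16, pallet count 11, value 72
- A+E: weight 17, pallet count 10, value 62
- A: weight 10, pallet count 4, value 48
Best: $75.

$75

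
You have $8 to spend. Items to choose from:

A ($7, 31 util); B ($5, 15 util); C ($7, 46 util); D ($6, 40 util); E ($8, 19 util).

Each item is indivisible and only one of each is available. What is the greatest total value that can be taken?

Check high-value combinations within $8:
- C: cost 7, value 46
- D: cost 6, value 40
- A: cost 7, value 31
- E: cost 8, value 19
- B: cost 5, value 15
Best: 46 util.

46 util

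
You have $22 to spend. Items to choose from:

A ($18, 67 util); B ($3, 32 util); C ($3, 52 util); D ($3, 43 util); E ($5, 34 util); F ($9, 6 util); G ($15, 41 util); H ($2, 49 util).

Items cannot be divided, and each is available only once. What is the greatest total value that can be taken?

Check high-value combinations within $22:
- B+C+D+E+H: cost 3+3+3+5+2=16, value 32+52+43+34+49=210
- C+D+E+F+H: cost 3+3+5+9+2=22, value 52+43+34+6+49=184
- B+C+D+F+H: cost 3+3+3+9+2=20, value 32+52+43+6+49=182
- C+D+E+H: cost 3+3+5+2=13, value 52+43+34+49=178
- B+C+D+H: cost 3+3+3+2=11, value 32+52+43+49=176
Best: 210 util.

210 util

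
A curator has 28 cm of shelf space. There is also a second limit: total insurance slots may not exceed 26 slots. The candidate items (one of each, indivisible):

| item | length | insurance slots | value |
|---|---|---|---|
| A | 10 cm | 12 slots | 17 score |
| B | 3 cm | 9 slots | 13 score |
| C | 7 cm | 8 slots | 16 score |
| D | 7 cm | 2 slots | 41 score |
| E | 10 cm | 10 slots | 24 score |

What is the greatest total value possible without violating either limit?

82 score

Feasible sets respecting both limits:
- A+D+E: length 27, insurance slots 24, value 82
- C+D+E: length 24, insurance slots 20, value 81
- B+D+E: length 20, insurance slots 21, value 78
Best: 82 score.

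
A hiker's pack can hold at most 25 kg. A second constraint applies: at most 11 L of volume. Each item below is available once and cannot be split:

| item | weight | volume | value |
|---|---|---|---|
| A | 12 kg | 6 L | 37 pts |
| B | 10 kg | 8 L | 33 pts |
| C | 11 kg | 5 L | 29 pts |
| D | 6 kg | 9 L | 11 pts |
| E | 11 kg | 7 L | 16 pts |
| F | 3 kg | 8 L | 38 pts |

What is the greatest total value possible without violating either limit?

66 pts

Feasible sets respecting both limits:
- A+C: weight 23, volume 11, value 66
- F: weight 3, volume 8, value 38
- A: weight 12, volume 6, value 37
Best: 66 pts.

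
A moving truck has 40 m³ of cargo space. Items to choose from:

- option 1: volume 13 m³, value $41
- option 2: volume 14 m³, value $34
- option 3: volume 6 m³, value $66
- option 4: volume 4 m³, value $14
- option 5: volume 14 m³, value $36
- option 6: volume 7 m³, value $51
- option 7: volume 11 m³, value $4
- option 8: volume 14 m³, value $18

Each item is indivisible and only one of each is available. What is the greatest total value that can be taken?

Check high-value combinations within 40 m³:
- option 1+option 3+option 5+option 6: volume 13+6+14+7=40, value 41+66+36+51=194
- option 1+option 2+option 3+option 6: volume 13+14+6+7=40, value 41+34+66+51=192
- option 1+option 3+option 6+option 8: volume 13+6+7+14=40, value 41+66+51+18=176
- option 1+option 3+option 4+option 6: volume 13+6+4+7=30, value 41+66+14+51=172
Best: $194.

$194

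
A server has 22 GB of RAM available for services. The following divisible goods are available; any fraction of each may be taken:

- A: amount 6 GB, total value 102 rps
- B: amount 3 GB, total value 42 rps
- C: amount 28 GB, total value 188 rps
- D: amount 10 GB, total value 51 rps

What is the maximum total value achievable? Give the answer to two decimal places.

231.29

Take in order of value per unit:
- A (102/6 per unit): all 6 → value 102, running total 102.00
- B (42/3 per unit): all 3 → value 42, running total 144.00
- C (188/28 per unit): 13 of 28 → value 13×188/28 = 87.2857, running total 231.29
Total 231.29.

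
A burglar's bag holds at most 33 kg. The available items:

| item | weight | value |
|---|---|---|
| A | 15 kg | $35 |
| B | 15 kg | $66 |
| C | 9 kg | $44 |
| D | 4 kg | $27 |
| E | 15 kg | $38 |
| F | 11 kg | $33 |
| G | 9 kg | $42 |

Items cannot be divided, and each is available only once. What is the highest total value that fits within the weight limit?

Check high-value combinations within 33 kg:
- B+C+G: weight 15+9+9=33, value 66+44+42=152
- C+D+F+G: weight 9+4+11+9=33, value 44+27+33+42=146
- B+C+D: weight 15+9+4=28, value 66+44+27=137
- B+D+G: weight 15+4+9=28, value 66+27+42=135
- B+D+F: weight 15+4+11=30, value 66+27+33=126
Best: $152.

$152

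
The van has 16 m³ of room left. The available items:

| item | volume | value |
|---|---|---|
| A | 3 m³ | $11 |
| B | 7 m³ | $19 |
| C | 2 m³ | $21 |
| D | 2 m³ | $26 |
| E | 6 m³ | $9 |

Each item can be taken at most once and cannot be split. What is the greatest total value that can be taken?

This is a 0/1 knapsack; check combinations near the capacity.
- A+B+C+D: volume 3+7+2+2=14, value 11+19+21+26=77
- A+C+D+E: volume 3+2+2+6=13, value 11+21+26+9=67
- B+C+D: volume 7+2+2=11, value 19+21+26=66
- A+C+D: volume 3+2+2=7, value 11+21+26=58
Best: $77.

$77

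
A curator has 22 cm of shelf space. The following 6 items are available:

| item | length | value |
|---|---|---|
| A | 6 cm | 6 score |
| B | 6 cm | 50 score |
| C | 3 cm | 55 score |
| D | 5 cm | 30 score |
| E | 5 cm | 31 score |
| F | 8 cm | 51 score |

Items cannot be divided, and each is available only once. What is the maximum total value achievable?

This is a 0/1 knapsack; check combinations near the capacity.
- B+C+E+F: length 6+3+5+8=22, value 50+55+31+51=187
- B+C+D+F: length 6+3+5+8=22, value 50+55+30+51=186
- C+D+E+F: length 3+5+5+8=21, value 55+30+31+51=167
- B+C+D+E: length 6+3+5+5=19, value 50+55+30+31=166
Best: 187 score.

187 score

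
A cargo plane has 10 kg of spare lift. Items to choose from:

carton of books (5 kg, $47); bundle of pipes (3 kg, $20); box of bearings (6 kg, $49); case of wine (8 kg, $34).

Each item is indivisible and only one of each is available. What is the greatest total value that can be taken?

This is a 0/1 knapsack; check combinations near the capacity.
- bundle of pipes+box of bearings: weight 3+6=9, value 20+49=69
- carton of books+bundle of pipes: weight 5+3=8, value 47+20=67
- box of bearings: weight 6, value 49
- carton of books: weight 5, value 47
- case of wine: weight 8, value 34
Best: $69.

$69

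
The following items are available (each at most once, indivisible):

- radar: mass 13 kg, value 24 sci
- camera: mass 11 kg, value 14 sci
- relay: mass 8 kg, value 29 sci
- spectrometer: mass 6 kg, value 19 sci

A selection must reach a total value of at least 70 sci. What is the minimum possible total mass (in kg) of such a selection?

27

Subsets with value ≥ 70, sorted by total mass:
- radar+relay+spectrometer: mass 27, value 72
- radar+camera+relay+spectrometer: mass 38, value 86
Minimum mass: 27 kg.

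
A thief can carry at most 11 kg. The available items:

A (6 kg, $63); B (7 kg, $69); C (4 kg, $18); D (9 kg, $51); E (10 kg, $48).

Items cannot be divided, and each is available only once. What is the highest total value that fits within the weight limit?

Check high-value combinations within 11 kg:
- B+C: weight 7+4=11, value 69+18=87
- A+C: weight 6+4=10, value 63+18=81
- B: weight 7, value 69
- A: weight 6, value 63
Best: $87.

$87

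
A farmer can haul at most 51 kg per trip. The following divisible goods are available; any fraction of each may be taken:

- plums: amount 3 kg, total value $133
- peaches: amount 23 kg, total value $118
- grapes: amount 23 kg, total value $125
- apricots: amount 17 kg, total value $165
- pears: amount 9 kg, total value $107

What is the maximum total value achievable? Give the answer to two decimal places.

Take in order of value per unit:
- plums (133/3 per unit): all 3 → value 133, running total 133.00
- pears (107/9 per unit): all 9 → value 107, running total 240.00
- apricots (165/17 per unit): all 17 → value 165, running total 405.00
- grapes (125/23 per unit): 22 of 23 → value 22×125/23 = 119.5652, running total 524.57
Total 524.57.

524.57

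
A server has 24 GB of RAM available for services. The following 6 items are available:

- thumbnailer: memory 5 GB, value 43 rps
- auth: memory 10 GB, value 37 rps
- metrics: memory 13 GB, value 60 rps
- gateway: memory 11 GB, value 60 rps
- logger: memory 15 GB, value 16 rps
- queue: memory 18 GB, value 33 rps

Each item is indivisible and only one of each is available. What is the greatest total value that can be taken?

120 rps

Check high-value combinations within 24 GB:
- metrics+gateway: memory 13+11=24, value 60+60=120
- thumbnailer+gateway: memory 5+11=16, value 43+60=103
- thumbnailer+metrics: memory 5+13=18, value 43+60=103
- auth+gateway: memory 10+11=21, value 37+60=97
Best: 120 rps.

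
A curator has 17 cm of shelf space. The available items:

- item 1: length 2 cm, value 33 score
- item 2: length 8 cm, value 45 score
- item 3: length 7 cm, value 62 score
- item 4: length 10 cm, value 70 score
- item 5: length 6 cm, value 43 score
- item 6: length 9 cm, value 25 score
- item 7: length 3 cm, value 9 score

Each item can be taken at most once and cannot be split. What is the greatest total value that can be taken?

140 score

This is a 0/1 knapsack; check combinations near the capacity.
- item 1+item 2+item 3: length 2+8+7=17, value 33+45+62=140
- item 1+item 3+item 5: length 2+7+6=15, value 33+62+43=138
- item 3+item 4: length 7+10=17, value 62+70=132
Best: 140 score.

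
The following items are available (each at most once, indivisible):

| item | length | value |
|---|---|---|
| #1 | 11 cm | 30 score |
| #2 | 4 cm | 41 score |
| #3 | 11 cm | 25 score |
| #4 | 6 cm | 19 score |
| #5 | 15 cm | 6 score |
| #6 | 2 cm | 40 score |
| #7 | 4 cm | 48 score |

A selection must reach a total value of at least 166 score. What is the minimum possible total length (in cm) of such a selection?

Subsets with value ≥ 166, sorted by total length:
- #1+#2+#4+#6+#7: length 27, value 178
- #2+#3+#4+#6+#7: length 27, value 173
Minimum length: 27 cm.

27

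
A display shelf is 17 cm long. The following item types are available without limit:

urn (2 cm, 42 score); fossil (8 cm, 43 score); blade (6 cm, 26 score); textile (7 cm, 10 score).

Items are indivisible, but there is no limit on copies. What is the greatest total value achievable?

Best value-per-unit is urn at 42/2, and filling with it alone uses length 8×2=16. No mix of the others beats 8×42 = 336.

336 score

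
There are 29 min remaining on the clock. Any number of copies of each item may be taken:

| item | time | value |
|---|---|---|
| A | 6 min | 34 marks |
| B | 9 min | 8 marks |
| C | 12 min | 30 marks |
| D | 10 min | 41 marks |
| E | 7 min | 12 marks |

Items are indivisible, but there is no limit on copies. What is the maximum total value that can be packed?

Best value-per-unit is A at 34/6; filling with it alone gives 4×34 = 136.
Optimal mix: 3×A + 1×D → time 28, value 143.

143 marks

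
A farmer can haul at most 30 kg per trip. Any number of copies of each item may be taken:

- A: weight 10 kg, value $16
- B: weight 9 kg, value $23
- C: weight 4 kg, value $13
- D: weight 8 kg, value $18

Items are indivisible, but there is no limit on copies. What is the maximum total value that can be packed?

$91

Best value-per-unit is C at 13/4, and filling with it alone uses weight 7×4=28. No mix of the others beats 7×13 = 91.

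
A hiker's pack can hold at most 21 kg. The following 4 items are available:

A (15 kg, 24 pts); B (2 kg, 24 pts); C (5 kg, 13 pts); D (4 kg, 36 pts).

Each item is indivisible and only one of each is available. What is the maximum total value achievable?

84 pts

Check high-value combinations within 21 kg:
- A+B+D: weight 15+2+4=21, value 24+24+36=84
- B+C+D: weight 2+5+4=11, value 24+13+36=73
- B+D: weight 2+4=6, value 24+36=60
- A+D: weight 15+4=19, value 24+36=60
- C+D: weight 5+4=9, value 13+36=49
Best: 84 pts.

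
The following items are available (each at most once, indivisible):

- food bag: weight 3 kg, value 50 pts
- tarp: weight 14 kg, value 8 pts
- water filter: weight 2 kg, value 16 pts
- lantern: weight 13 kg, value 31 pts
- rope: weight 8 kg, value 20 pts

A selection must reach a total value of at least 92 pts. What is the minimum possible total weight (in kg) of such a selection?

18

Subsets with value ≥ 92, sorted by total weight:
- food bag+water filter+lantern: weight 18, value 97
- food bag+lantern+rope: weight 24, value 101
Minimum weight: 18 kg.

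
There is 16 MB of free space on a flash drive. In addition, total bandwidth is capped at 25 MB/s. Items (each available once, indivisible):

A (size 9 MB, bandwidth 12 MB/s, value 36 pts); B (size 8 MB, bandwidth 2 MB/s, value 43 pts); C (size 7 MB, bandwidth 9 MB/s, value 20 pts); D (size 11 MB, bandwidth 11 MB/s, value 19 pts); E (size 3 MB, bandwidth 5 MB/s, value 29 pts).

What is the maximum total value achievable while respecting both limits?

Feasible sets respecting both limits:
- B+E: size 11, bandwidth 7, value 72
- A+E: size 12, bandwidth 17, value 65
- B+C: size 15, bandwidth 11, value 63
- A+C: size 16, bandwidth 21, value 56
Best: 72 pts.

72 pts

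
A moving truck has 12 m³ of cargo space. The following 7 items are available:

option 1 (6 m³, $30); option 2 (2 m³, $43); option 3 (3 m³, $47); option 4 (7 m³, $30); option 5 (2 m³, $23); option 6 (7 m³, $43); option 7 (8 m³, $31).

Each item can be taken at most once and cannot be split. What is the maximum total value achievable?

$133

Check high-value combinations within 12 m³:
- option 2+option 3+option 6: volume 2+3+7=12, value 43+47+43=133
- option 1+option 2+option 3: volume 6+2+3=11, value 30+43+47=120
- option 2+option 3+option 4: volume 2+3+7=12, value 43+47+30=120
- option 2+option 3+option 5: volume 2+3+2=7, value 43+47+23=113
- option 3+option 5+option 6: volume 3+2+7=12, value 47+23+43=113
Best: $133.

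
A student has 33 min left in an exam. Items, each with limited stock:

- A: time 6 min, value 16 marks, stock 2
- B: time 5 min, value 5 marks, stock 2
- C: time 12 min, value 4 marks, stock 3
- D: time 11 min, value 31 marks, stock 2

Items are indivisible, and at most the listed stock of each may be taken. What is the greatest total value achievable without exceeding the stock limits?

83 marks

Best selections within time 33 and stock limits:
- 1×A + 1×B + 2×D: time 33, value 83
- 1×A + 2×D: time 28, value 78
- 2×A + 2×B + 1×D: time 33, value 73
- 2×B + 2×D: time 32, value 72
Best: 83 marks.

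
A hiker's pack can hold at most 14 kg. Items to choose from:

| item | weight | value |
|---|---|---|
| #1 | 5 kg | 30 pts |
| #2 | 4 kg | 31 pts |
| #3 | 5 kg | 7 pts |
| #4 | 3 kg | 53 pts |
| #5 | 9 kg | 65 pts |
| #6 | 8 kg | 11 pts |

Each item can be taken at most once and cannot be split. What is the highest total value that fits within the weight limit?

Check high-value combinations within 14 kg:
- #4+#5: weight 3+9=12, value 53+65=118
- #1+#2+#4: weight 5+4+3=12, value 30+31+53=114
- #2+#5: weight 4+9=13, value 31+65=96
- #1+#5: weight 5+9=14, value 30+65=95
Best: 118 pts.

118 pts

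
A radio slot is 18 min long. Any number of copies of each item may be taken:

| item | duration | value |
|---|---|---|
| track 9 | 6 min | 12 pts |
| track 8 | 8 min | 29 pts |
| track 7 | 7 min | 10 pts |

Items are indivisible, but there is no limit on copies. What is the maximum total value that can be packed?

Best value-per-unit is track 8 at 29/8, and filling with it alone uses duration 2×8=16. No mix of the others beats 2×29 = 58.

58 pts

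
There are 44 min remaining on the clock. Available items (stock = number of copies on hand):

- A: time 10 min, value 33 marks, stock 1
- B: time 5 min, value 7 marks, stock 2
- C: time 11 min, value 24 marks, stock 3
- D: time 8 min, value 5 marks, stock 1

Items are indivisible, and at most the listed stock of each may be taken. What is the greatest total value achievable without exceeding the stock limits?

Best selections within time 44 and stock limits:
- 1×A + 3×C: time 43, value 105
- 1×A + 2×B + 2×C: time 42, value 95
Best: 105 marks.

105 marks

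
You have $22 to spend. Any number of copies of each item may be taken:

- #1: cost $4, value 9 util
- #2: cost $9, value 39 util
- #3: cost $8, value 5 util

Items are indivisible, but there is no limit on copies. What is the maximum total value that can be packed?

Best value-per-unit is #2 at 39/9; filling with it alone gives 2×39 = 78.
Optimal mix: 1×#1 + 2×#2 → cost 22, value 87.

87 util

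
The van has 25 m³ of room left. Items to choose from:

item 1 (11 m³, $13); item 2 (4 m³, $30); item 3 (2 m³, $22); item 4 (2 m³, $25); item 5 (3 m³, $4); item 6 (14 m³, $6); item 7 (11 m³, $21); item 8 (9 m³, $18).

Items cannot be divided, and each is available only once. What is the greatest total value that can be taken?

Check high-value combinations within 25 m³:
- item 2+item 3+item 4+item 5+item 7: volume 4+2+2+3+11=22, value 30+22+25+4+21=102
- item 2+item 3+item 4+item 5+item 8: volume 4+2+2+3+9=20, value 30+22+25+4+18=99
- item 2+item 3+item 4+item 7: volume 4+2+2+11=19, value 30+22+25+21=98
- item 2+item 3+item 4+item 8: volume 4+2+2+9=17, value 30+22+25+18=95
Best: $102.

$102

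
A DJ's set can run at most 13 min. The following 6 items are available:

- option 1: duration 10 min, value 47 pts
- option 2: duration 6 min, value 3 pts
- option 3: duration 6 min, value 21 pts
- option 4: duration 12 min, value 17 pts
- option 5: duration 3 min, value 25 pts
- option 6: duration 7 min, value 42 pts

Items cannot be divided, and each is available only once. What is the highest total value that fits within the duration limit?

Check high-value combinations within 13 min:
- option 1+option 5: duration 10+3=13, value 47+25=72
- option 5+option 6: duration 3+7=10, value 25+42=67
- option 3+option 6: duration 6+7=13, value 21+42=63
- option 1: duration 10, value 47
Best: 72 pts.

72 pts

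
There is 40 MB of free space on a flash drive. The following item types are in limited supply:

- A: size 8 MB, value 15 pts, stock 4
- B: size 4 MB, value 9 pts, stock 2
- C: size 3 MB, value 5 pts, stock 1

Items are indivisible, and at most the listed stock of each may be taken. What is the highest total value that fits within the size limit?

Best selections within size 40 and stock limits:
- 4×A + 2×B: size 40, value 78
- 4×A + 1×B + 1×C: size 39, value 74
Best: 78 pts.

78 pts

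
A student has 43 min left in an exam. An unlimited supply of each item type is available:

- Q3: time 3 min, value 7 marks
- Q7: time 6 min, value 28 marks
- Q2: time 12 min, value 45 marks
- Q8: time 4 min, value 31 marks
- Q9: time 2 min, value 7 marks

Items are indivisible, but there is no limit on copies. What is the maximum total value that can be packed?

317 marks

Best value-per-unit is Q8 at 31/4; filling with it alone gives 10×31 = 310.
Optimal mix: 1×Q3 + 10×Q8 → time 43, value 317.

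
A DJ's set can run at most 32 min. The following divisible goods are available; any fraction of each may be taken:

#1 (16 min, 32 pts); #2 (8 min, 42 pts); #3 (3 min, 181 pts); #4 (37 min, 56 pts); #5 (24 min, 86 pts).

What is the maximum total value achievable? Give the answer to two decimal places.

298.25

Take in order of value per unit:
- #3 (181/3 per unit): all 3 → value 181, running total 181.00
- #2 (42/8 per unit): all 8 → value 42, running total 223.00
- #5 (86/24 per unit): 21 of 24 → value 21×86/24 = 75.2500, running total 298.25
Total 298.25.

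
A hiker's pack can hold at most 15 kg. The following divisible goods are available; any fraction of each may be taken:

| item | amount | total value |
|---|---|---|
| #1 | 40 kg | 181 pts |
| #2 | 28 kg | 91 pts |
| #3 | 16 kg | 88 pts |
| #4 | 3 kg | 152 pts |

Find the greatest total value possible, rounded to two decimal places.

Take in order of value per unit:
- #4 (152/3 per unit): all 3 → value 152, running total 152.00
- #3 (88/16 per unit): 12 of 16 → value 12×88/16 = 66.0000, running total 218.00
Total 218.00.

218.00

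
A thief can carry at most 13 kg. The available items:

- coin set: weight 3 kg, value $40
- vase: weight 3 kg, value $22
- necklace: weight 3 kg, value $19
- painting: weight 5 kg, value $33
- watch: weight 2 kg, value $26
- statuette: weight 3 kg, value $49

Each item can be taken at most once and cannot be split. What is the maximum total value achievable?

Check high-value combinations within 13 kg:
- coin set+painting+watch+statuette: weight 3+5+2+3=13, value 40+33+26+49=148
- coin set+vase+watch+statuette: weight 3+3+2+3=11, value 40+22+26+49=137
- coin set+necklace+watch+statuette: weight 3+3+2+3=11, value 40+19+26+49=134
- coin set+vase+necklace+statuette: weight 3+3+3+3=12, value 40+22+19+49=130
Best: $148.

$148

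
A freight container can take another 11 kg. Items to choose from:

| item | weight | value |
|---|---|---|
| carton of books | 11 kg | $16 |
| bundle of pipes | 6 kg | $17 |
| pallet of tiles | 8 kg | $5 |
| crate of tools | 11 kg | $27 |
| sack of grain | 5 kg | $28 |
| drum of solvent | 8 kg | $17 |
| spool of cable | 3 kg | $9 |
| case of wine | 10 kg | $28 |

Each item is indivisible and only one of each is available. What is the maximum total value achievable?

$45

Check high-value combinations within 11 kg:
- bundle of pipes+sack of grain: weight 6+5=11, value 17+28=45
- sack of grain+spool of cable: weight 5+3=8, value 28+9=37
- sack of grain: weight 5, value 28
- case of wine: weight 10, value 28
- crate of tools: weight 11, value 27
Best: $45.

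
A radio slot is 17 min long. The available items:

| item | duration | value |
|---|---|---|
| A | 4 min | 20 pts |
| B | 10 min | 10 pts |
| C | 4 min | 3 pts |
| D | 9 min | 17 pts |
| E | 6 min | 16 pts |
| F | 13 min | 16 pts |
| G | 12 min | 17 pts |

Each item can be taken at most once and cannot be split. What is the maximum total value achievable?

40 pts

This is a 0/1 knapsack; check combinations near the capacity.
- A+C+D: duration 4+4+9=17, value 20+3+17=40
- A+C+E: duration 4+4+6=14, value 20+3+16=39
- A+D: duration 4+9=13, value 20+17=37
- A+G: duration 4+12=16, value 20+17=37
Best: 40 pts.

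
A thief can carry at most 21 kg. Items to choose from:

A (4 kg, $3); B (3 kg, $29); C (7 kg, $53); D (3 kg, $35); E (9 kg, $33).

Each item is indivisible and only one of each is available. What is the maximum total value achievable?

This is a 0/1 knapsack; check combinations near the capacity.
- C+D+E: weight 7+3+9=19, value 53+35+33=121
- A+B+C+D: weight 4+3+7+3=17, value 3+29+53+35=120
- B+C+D: weight 3+7+3=13, value 29+53+35=117
- B+C+E: weight 3+7+9=19, value 29+53+33=115
- A+B+D+E: weight 4+3+3+9=19, value 3+29+35+33=100
Best: $121.

$121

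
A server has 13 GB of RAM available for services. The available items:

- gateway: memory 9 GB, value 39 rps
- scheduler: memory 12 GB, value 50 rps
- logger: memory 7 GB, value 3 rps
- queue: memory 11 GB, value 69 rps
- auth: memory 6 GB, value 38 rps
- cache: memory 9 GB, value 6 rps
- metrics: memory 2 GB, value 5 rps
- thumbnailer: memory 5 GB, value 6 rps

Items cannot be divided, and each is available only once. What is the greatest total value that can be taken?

74 rps

This is a 0/1 knapsack; check combinations near the capacity.
- queue+metrics: memory 11+2=13, value 69+5=74
- queue: memory 11, value 69
- scheduler: memory 12, value 50
Best: 74 rps.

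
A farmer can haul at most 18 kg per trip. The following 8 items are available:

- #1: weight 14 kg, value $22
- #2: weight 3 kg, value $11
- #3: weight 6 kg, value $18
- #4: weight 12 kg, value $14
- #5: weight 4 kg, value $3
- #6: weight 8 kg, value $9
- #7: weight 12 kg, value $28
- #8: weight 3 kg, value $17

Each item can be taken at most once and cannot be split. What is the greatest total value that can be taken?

Check high-value combinations within 18 kg:
- #2+#7+#8: weight 3+12+3=18, value 11+28+17=56
- #2+#3+#5+#8: weight 3+6+4+3=16, value 11+18+3+17=49
- #2+#3+#8: weight 3+6+3=12, value 11+18+17=46
Best: $56.

$56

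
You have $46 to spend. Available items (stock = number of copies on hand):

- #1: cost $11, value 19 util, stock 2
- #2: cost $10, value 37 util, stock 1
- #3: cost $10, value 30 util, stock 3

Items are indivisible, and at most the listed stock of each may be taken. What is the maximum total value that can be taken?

Best selections within cost 46 and stock limits:
- 1×#2 + 3×#3: cost 40, value 127
- 1×#1 + 1×#2 + 2×#3: cost 41, value 116
- 1×#1 + 3×#3: cost 41, value 109
- 2×#1 + 1×#2 + 1×#3: cost 42, value 105
Best: 127 util.

127 util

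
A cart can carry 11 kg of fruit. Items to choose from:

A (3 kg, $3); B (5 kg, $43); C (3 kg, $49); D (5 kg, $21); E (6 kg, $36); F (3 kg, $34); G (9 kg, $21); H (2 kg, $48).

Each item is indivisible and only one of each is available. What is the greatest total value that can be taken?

$140

This is a 0/1 knapsack; check combinations near the capacity.
- B+C+H: weight 5+3+2=10, value 43+49+48=140
- A+C+F+H: weight 3+3+3+2=11, value 3+49+34+48=134
- C+E+H: weight 3+6+2=11, value 49+36+48=133
- C+F+H: weight 3+3+2=8, value 49+34+48=131
- B+C+F: weight 5+3+3=11, value 43+49+34=126
Best: $140.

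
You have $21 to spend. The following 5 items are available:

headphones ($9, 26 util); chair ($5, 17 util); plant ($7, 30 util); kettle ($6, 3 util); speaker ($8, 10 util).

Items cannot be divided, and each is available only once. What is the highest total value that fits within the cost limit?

73 util

Check high-value combinations within $21:
- headphones+chair+plant: cost 9+5+7=21, value 26+17+30=73
- chair+plant+speaker: cost 5+7+8=20, value 17+30+10=57
- headphones+plant: cost 9+7=16, value 26+30=56
- chair+plant+kettle: cost 5+7+6=18, value 17+30+3=50
- chair+plant: cost 5+7=12, value 17+30=47
Best: 73 util.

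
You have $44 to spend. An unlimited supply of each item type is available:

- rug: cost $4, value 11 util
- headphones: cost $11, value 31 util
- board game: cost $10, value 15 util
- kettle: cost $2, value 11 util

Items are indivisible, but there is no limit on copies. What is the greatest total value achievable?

242 util

Best value-per-unit is kettle at 11/2, and filling with it alone uses cost 22×2=44. No mix of the others beats 22×11 = 242.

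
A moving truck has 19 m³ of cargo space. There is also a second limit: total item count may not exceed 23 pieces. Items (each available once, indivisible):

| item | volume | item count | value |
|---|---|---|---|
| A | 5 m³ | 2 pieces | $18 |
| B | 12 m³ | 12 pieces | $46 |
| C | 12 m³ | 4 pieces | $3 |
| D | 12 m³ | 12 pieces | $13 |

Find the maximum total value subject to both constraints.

$64

Feasible sets respecting both limits:
- A+B: volume 17, item count 14, value 64
- B: volume 12, item count 12, value 46
- A+D: volume 17, item count 14, value 31
- A+C: volume 17, item count 6, value 21
Best: $64.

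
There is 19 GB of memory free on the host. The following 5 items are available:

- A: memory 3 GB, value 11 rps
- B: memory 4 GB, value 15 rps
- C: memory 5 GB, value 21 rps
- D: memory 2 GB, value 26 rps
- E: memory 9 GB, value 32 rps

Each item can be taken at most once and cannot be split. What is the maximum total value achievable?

90 rps

Check high-value combinations within 19 GB:
- A+C+D+E: memory 3+5+2+9=19, value 11+21+26+32=90
- A+B+D+E: memory 3+4+2+9=18, value 11+15+26+32=84
- C+D+E: memory 5+2+9=16, value 21+26+32=79
- A+B+C+D: memory 3+4+5+2=14, value 11+15+21+26=73
- B+D+E: memory 4+2+9=15, value 15+26+32=73
Best: 90 rps.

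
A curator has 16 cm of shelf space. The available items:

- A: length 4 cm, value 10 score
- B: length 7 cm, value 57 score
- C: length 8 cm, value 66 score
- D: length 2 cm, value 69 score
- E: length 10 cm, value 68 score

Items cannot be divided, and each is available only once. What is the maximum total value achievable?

147 score

This is a 0/1 knapsack; check combinations near the capacity.
- A+D+E: length 4+2+10=16, value 10+69+68=147
- A+C+D: length 4+8+2=14, value 10+66+69=145
- D+E: length 2+10=12, value 69+68=137
- A+B+D: length 4+7+2=13, value 10+57+69=136
Best: 147 score.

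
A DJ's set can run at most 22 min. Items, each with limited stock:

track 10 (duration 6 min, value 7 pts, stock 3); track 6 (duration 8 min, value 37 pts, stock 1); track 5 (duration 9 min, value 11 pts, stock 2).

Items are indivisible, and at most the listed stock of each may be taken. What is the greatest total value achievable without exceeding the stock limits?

Top feasible selections:
- 2×track 10 + 1×track 6: duration 20, value 51
- 1×track 6 + 1×track 5: duration 17, value 48
Best: 51 pts.

51 pts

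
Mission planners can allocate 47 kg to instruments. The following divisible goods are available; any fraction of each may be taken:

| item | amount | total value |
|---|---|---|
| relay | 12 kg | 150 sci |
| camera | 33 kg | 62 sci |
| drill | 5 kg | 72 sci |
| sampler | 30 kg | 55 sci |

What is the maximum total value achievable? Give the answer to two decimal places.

278.36

Take in order of value per unit:
- drill (72/5 per unit): all 5 → value 72, running total 72.00
- relay (150/12 per unit): all 12 → value 150, running total 222.00
- camera (62/33 per unit): 30 of 33 → value 30×62/33 = 56.3636, running total 278.36
Total 278.36.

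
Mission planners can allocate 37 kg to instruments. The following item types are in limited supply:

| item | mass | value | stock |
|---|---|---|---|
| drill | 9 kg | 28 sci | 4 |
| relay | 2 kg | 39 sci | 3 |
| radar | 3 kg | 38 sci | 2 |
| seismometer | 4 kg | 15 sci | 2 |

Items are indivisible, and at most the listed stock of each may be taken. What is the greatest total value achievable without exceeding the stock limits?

264 sci

Best selections within mass 37 and stock limits:
- 2×drill + 3×relay + 2×radar + 1×seismometer: mass 34, value 264
- 1×drill + 3×relay + 2×radar + 2×seismometer: mass 29, value 251
- 2×drill + 3×relay + 2×radar: mass 30, value 249
Best: 264 sci.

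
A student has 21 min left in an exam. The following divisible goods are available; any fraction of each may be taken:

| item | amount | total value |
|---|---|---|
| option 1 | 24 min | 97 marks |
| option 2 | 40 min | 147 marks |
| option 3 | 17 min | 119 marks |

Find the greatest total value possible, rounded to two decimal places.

Take in order of value per unit:
- option 3 (119/17 per unit): all 17 → value 119, running total 119.00
- option 1 (97/24 per unit): 4 of 24 → value 4×97/24 = 16.1667, running total 135.17
Total 135.17.

135.17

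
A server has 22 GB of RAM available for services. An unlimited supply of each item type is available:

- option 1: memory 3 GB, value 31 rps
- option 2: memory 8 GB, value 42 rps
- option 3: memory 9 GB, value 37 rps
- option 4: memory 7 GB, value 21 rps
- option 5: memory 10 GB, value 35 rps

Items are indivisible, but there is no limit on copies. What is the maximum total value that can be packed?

Best value-per-unit is option 1 at 31/3, and filling with it alone uses memory 7×3=21. No mix of the others beats 7×31 = 217.

217 rps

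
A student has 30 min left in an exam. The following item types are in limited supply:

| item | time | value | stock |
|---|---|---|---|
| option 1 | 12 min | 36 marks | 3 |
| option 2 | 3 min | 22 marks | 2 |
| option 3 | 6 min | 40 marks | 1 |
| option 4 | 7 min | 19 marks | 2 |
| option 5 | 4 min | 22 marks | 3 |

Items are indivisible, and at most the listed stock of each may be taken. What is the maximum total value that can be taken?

150 marks

Top feasible selections:
- 2×option 2 + 1×option 3 + 3×option 5: time 24, value 150
- 2×option 2 + 1×option 3 + 1×option 4 + 2×option 5: time 27, value 147
- 1×option 2 + 1×option 3 + 1×option 4 + 3×option 5: time 28, value 147
Best: 150 marks.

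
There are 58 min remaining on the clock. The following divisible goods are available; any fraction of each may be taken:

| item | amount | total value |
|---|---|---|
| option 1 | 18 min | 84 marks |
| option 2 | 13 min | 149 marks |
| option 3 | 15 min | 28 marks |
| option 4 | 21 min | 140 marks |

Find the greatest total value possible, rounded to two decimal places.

384.20

Take in order of value per unit:
- option 2 (149/13 per unit): all 13 → value 149, running total 149.00
- option 4 (140/21 per unit): all 21 → value 140, running total 289.00
- option 1 (84/18 per unit): all 18 → value 84, running total 373.00
- option 3 (28/15 per unit): 6 of 15 → value 6×28/15 = 11.2000, running total 384.20
Total 384.20.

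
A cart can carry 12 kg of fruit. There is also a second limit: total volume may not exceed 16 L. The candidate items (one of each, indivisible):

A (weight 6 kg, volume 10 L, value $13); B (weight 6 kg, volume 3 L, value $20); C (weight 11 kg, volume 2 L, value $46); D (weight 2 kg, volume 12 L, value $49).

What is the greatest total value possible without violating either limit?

$69

Feasible sets respecting both limits:
- B+D: weight 8, volume 15, value 69
- D: weight 2, volume 12, value 49
- C: weight 11, volume 2, value 46
Best: $69.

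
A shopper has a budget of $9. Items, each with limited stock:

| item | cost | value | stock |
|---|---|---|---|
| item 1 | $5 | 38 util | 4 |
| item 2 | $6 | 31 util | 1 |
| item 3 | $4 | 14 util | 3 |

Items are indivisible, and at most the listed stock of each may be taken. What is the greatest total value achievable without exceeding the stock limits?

Best selections within cost 9 and stock limits:
- 1×item 1 + 1×item 3: cost 9, value 52
- 1×item 1: cost 5, value 38
- 1×item 2: cost 6, value 31
- 2×item 3: cost 8, value 28
Best: 52 util.

52 util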